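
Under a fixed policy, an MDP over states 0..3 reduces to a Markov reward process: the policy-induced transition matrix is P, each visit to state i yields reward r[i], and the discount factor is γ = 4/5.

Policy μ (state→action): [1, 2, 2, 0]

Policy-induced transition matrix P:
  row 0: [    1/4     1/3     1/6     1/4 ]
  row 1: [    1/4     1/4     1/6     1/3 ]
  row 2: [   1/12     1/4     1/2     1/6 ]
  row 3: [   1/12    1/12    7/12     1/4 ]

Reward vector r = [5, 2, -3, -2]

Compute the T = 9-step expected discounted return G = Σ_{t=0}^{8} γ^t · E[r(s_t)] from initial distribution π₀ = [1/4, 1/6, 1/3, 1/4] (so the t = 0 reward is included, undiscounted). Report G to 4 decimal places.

G = -1.4650

t=0: π = [0.2500, 0.1667, 0.3333, 0.2500], E[r] = 0.0833, γ^t·E[r] = 0.083333, running G = 0.083333
t=1: π = [0.1528, 0.2292, 0.3819, 0.2361], E[r] = -0.3958, γ^t·E[r] = -0.316667, running G = -0.233333
t=2: π = [0.1470, 0.2234, 0.3924, 0.2373], E[r] = -0.4699, γ^t·E[r] = -0.300741, running G = -0.534074
t=3: π = [0.1451, 0.2227, 0.3963, 0.2359], E[r] = -0.4901, γ^t·E[r] = -0.250914, running G = -0.784988
t=4: π = [0.1446, 0.2228, 0.3971, 0.2355], E[r] = -0.4936, γ^t·E[r] = -0.202179, running G = -0.987167
t=5: π = [0.1446, 0.2228, 0.3972, 0.2355], E[r] = -0.4940, γ^t·E[r] = -0.161878, running G = -1.149045
t=6: π = [0.1446, 0.2228, 0.3972, 0.2355], E[r] = -0.4940, γ^t·E[r] = -0.129510, running G = -1.278554
t=7: π = [0.1446, 0.2228, 0.3972, 0.2355], E[r] = -0.4940, γ^t·E[r] = -0.103608, running G = -1.382162
t=8: π = [0.1446, 0.2228, 0.3972, 0.2355], E[r] = -0.4940, γ^t·E[r] = -0.082886, running G = -1.465048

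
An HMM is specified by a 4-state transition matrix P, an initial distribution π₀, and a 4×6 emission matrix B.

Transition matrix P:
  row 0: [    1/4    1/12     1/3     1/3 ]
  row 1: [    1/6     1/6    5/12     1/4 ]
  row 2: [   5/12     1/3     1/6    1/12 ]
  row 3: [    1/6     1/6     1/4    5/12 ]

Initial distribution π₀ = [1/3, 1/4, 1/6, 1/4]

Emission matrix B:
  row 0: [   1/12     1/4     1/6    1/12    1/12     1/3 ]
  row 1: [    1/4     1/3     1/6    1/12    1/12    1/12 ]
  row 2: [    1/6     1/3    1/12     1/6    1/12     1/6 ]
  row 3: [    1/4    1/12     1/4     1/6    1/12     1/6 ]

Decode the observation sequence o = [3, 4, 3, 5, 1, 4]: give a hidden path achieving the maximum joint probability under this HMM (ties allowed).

path = [3, 3, 2, 0, 2, 0]

t=0: δ = [2.778e-02, 2.083e-02, 2.778e-02, 4.167e-02]  (obs o_0=3)
t=1: δ = [9.645e-04, 7.716e-04, 8.681e-04, 1.447e-03]  ψ = [2, 2, 3, 3]  (obs o_1=4)
t=2: δ = [3.014e-05, 2.411e-05, 6.028e-05, 1.005e-04]  ψ = [2, 2, 3, 3]  (obs o_2=3)
t=3: δ = [8.372e-06, 1.674e-06, 4.186e-06, 6.977e-06]  ψ = [2, 2, 3, 3]  (obs o_3=5)
t=4: δ = [5.233e-07, 4.651e-07, 9.303e-07, 2.423e-07]  ψ = [0, 2, 0, 3]  (obs o_4=1)
t=5: δ = [3.230e-08, 2.584e-08, 1.615e-08, 1.454e-08]  ψ = [2, 2, 1, 0]  (obs o_5=4)
backtrack: best end state = 0; path = [3, 3, 2, 0, 2, 0]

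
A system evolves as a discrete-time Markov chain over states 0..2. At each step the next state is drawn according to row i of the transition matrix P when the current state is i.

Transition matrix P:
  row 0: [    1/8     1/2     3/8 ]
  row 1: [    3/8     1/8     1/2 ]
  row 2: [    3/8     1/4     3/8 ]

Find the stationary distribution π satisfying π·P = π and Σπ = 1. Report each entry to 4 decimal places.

π = [0.3000, 0.2889, 0.4111]

Balance equations π_j = Σ_i π_i·P[i][j]:
  π_0 = 1/8·π_0 + 3/8·π_1 + 3/8·π_2
  π_1 = 1/2·π_0 + 1/8·π_1 + 1/4·π_2
  normalize: π_0 + π_1 + π_2 = 1
Solving the linear system gives exactly π = [3/10, 13/45, 37/90].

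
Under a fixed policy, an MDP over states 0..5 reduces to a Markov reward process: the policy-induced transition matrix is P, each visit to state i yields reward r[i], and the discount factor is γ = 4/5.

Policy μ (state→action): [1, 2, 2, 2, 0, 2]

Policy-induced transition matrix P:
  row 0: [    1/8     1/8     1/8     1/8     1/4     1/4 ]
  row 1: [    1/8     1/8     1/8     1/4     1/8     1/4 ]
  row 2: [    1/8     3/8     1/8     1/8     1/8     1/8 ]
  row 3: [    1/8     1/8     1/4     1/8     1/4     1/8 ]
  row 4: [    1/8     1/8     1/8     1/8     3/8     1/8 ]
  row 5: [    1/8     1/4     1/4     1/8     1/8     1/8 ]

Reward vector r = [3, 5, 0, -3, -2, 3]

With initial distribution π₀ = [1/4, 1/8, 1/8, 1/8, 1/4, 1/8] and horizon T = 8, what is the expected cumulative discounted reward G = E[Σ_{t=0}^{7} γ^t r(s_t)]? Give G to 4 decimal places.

t=0: π = [0.2500, 0.1250, 0.1250, 0.1250, 0.2500, 0.1250], E[r] = 0.8750, γ^t·E[r] = 0.875000, running G = 0.875000
t=1: π = [0.1250, 0.1719, 0.1563, 0.1406, 0.2344, 0.1719], E[r] = 0.8594, γ^t·E[r] = 0.687500, running G = 1.562500
t=2: π = [0.1250, 0.1855, 0.1641, 0.1465, 0.2168, 0.1621], E[r] = 0.9160, γ^t·E[r] = 0.586250, running G = 2.148750
t=3: π = [0.1250, 0.1863, 0.1636, 0.1482, 0.2131, 0.1638], E[r] = 0.9270, γ^t·E[r] = 0.474625, running G = 2.623375
t=4: π = [0.1250, 0.1864, 0.1640, 0.1483, 0.2124, 0.1639], E[r] = 0.9289, γ^t·E[r] = 0.380463, running G = 3.003838
t=5: π = [0.1250, 0.1865, 0.1640, 0.1483, 0.2123, 0.1639], E[r] = 0.9298, γ^t·E[r] = 0.304671, running G = 3.308509
t=6: π = [0.1250, 0.1865, 0.1640, 0.1483, 0.2122, 0.1639], E[r] = 0.9299, γ^t·E[r] = 0.243767, running G = 3.552276
t=7: π = [0.1250, 0.1865, 0.1640, 0.1483, 0.2122, 0.1639], E[r] = 0.9299, γ^t·E[r] = 0.195020, running G = 3.747296

G = 3.7473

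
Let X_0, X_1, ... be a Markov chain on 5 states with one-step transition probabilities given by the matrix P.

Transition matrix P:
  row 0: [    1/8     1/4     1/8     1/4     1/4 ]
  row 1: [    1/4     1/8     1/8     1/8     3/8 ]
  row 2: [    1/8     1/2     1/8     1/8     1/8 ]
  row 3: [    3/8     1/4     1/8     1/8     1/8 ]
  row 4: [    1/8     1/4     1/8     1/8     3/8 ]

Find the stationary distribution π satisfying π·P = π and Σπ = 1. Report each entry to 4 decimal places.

Balance equations π_j = Σ_i π_i·P[i][j]:
  π_0 = 1/8·π_0 + 1/4·π_1 + 1/8·π_2 + 3/8·π_3 + 1/8·π_4
  π_1 = 1/4·π_0 + 1/8·π_1 + 1/2·π_2 + 1/4·π_3 + 1/4·π_4
  π_2 = 1/8·π_0 + 1/8·π_1 + 1/8·π_2 + 1/8·π_3 + 1/8·π_4
  π_3 = 1/4·π_0 + 1/8·π_1 + 1/8·π_2 + 1/8·π_3 + 1/8·π_4
  normalize: π_0 + π_1 + π_2 + π_3 + π_4 = 1
Solving the linear system gives exactly π = [6/31, 1/4, 1/8, 37/248, 35/124].

π = [0.1935, 0.2500, 0.1250, 0.1492, 0.2823]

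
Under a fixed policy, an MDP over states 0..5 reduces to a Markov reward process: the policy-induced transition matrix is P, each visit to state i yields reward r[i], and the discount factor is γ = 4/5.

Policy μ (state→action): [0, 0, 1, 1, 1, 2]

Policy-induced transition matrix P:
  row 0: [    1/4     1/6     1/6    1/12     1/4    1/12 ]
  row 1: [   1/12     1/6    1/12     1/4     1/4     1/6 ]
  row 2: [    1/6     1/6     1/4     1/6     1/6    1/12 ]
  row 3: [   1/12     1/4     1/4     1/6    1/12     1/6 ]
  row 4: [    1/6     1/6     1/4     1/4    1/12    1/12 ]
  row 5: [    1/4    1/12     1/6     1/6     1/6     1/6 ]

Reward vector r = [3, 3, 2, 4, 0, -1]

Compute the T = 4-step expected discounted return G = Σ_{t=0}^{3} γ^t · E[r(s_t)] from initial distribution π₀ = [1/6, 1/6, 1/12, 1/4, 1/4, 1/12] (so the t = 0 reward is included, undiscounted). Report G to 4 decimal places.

t=0: π = [0.1667, 0.1667, 0.0833, 0.2500, 0.2500, 0.0833], E[r] = 2.0833, γ^t·E[r] = 2.083333, running G = 2.083333
t=1: π = [0.1528, 0.1806, 0.2014, 0.1875, 0.1528, 0.1250], E[r] = 2.0278, γ^t·E[r] = 1.622222, running G = 3.705556
t=2: π = [0.1591, 0.1719, 0.1968, 0.1817, 0.1661, 0.1244], E[r] = 1.9890, γ^t·E[r] = 1.272963, running G = 4.978519
t=3: π = [0.1608, 0.1714, 0.1977, 0.1816, 0.1653, 0.1232], E[r] = 1.9954, γ^t·E[r] = 1.021630, running G = 6.000148

G = 6.0001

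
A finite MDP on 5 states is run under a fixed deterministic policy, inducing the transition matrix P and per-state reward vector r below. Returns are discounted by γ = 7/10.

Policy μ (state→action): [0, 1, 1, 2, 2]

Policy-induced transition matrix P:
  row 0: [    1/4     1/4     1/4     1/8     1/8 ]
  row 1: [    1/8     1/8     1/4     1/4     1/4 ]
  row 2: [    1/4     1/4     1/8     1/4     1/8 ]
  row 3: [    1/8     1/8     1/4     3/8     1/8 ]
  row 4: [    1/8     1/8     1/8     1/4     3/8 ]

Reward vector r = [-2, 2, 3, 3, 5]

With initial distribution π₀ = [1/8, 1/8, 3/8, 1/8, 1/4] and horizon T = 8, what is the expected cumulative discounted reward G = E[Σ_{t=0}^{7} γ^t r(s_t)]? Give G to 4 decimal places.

G = 7.7593

t=0: π = [0.1250, 0.1250, 0.3750, 0.1250, 0.2500], E[r] = 2.7500, γ^t·E[r] = 2.750000, running G = 2.750000
t=1: π = [0.1875, 0.1875, 0.1719, 0.2500, 0.2031], E[r] = 2.2813, γ^t·E[r] = 1.596875, running G = 4.346875
t=2: π = [0.1699, 0.1699, 0.2031, 0.2578, 0.1992], E[r] = 2.3789, γ^t·E[r] = 1.165664, running G = 5.512539
t=3: π = [0.1716, 0.1716, 0.1997, 0.2610, 0.1960], E[r] = 2.3623, γ^t·E[r] = 0.810271, running G = 6.322810
t=4: π = [0.1714, 0.1714, 0.2005, 0.2612, 0.1955], E[r] = 2.3624, γ^t·E[r] = 0.567219, running G = 6.890028
t=5: π = [0.1715, 0.1715, 0.2005, 0.2612, 0.1953], E[r] = 2.3616, γ^t·E[r] = 0.396918, running G = 7.286947
t=6: π = [0.1715, 0.1715, 0.2005, 0.2612, 0.1953], E[r] = 2.3615, γ^t·E[r] = 0.277831, running G = 7.564778
t=7: π = [0.1715, 0.1715, 0.2005, 0.2612, 0.1953], E[r] = 2.3615, γ^t·E[r] = 0.194479, running G = 7.759256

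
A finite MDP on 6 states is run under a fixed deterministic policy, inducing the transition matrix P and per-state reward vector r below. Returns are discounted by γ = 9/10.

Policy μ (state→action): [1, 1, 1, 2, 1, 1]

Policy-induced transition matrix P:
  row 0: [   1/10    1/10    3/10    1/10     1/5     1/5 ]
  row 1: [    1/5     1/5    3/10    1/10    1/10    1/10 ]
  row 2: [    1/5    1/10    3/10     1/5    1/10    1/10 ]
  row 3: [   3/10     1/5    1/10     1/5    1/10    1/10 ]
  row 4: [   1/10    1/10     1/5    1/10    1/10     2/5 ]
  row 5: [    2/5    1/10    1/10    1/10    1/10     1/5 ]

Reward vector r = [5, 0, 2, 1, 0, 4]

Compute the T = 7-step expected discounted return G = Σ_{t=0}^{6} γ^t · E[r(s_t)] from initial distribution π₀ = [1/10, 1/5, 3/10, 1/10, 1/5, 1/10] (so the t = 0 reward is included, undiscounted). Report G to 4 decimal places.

t=0: π = [0.1000, 0.2000, 0.3000, 0.1000, 0.2000, 0.1000], E[r] = 1.6000, γ^t·E[r] = 1.600000, running G = 1.600000
t=1: π = [0.2000, 0.1300, 0.2400, 0.1400, 0.1100, 0.1800], E[r] = 2.3400, γ^t·E[r] = 2.106000, running G = 3.706000
t=2: π = [0.2190, 0.1270, 0.2250, 0.1380, 0.1200, 0.1710], E[r] = 2.3670, γ^t·E[r] = 1.917270, running G = 5.623270
t=3: π = [0.2141, 0.1265, 0.2262, 0.1363, 0.1219, 0.1750], E[r] = 2.3592, γ^t·E[r] = 1.719857, running G = 7.343127
t=4: π = [0.2150, 0.1263, 0.2256, 0.1363, 0.1214, 0.1755], E[r] = 2.3644, γ^t·E[r] = 1.551296, running G = 8.894423
t=5: π = [0.2151, 0.1263, 0.2255, 0.1362, 0.1215, 0.1755], E[r] = 2.3645, γ^t·E[r] = 1.396206, running G = 10.290629
t=6: π = [0.2151, 0.1262, 0.2255, 0.1362, 0.1215, 0.1755], E[r] = 2.3645, γ^t·E[r] = 1.256595, running G = 11.547224

G = 11.5472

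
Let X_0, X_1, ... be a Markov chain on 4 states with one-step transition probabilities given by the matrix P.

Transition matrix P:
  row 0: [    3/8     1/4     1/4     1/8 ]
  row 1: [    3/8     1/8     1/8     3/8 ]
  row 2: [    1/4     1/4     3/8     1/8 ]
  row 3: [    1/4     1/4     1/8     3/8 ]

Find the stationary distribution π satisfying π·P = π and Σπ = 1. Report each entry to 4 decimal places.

Balance equations π_j = Σ_i π_i·P[i][j]:
  π_0 = 3/8·π_0 + 3/8·π_1 + 1/4·π_2 + 1/4·π_3
  π_1 = 1/4·π_0 + 1/8·π_1 + 1/4·π_2 + 1/4·π_3
  π_2 = 1/4·π_0 + 1/8·π_1 + 3/8·π_2 + 1/8·π_3
  normalize: π_0 + π_1 + π_2 + π_3 = 1
Solving the linear system gives exactly π = [20/63, 2/9, 83/378, 13/54].

π = [0.3175, 0.2222, 0.2196, 0.2407]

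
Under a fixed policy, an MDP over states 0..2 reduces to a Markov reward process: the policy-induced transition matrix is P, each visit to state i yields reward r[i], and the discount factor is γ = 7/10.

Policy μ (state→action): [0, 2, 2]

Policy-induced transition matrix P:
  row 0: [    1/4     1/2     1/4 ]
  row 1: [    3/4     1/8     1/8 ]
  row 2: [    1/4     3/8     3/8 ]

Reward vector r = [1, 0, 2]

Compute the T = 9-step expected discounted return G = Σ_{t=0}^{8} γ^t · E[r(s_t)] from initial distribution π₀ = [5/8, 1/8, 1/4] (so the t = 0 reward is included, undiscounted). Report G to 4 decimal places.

G = 3.0673

t=0: π = [0.6250, 0.1250, 0.2500], E[r] = 1.1250, γ^t·E[r] = 1.125000, running G = 1.125000
t=1: π = [0.3125, 0.4219, 0.2656], E[r] = 0.8438, γ^t·E[r] = 0.590625, running G = 1.715625
t=2: π = [0.4609, 0.3086, 0.2305], E[r] = 0.9219, γ^t·E[r] = 0.451719, running G = 2.167344
t=3: π = [0.4043, 0.3555, 0.2402], E[r] = 0.8848, γ^t·E[r] = 0.303475, running G = 2.470818
t=4: π = [0.4277, 0.3367, 0.2356], E[r] = 0.8989, γ^t·E[r] = 0.215832, running G = 2.686650
t=5: π = [0.4183, 0.3443, 0.2374], E[r] = 0.8931, γ^t·E[r] = 0.150098, running G = 2.836748
t=6: π = [0.4221, 0.3412, 0.2366], E[r] = 0.8954, γ^t·E[r] = 0.105345, running G = 2.942093
t=7: π = [0.4206, 0.3425, 0.2369], E[r] = 0.8945, γ^t·E[r] = 0.073663, running G = 3.015756
t=8: π = [0.4212, 0.3420, 0.2368], E[r] = 0.8948, γ^t·E[r] = 0.051586, running G = 3.067342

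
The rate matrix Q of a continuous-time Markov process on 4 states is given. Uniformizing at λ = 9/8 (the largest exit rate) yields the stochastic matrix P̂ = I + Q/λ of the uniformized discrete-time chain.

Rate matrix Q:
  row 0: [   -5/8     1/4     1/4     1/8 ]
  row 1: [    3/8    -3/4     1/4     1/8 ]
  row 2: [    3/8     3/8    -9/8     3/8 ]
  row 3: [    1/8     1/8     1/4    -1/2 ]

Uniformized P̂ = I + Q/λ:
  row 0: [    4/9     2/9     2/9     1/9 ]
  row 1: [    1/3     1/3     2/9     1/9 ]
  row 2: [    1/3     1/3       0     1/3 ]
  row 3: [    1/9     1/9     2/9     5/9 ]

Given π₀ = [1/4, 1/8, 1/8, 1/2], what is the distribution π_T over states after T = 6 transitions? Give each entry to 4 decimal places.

π = [0.3057, 0.2381, 0.1818, 0.2743]

t=0: π = [0.2500, 0.1250, 0.1250, 0.5000]
t=1: π = [0.2500, 0.1944, 0.1944, 0.3611]
t=2: π = [0.2809, 0.2253, 0.1790, 0.3148]
t=3: π = [0.2946, 0.2322, 0.1824, 0.2908]
t=4: π = [0.3014, 0.2360, 0.1817, 0.2809]
t=5: π = [0.3044, 0.2374, 0.1818, 0.2763]
t=6: π = [0.3057, 0.2381, 0.1818, 0.2743]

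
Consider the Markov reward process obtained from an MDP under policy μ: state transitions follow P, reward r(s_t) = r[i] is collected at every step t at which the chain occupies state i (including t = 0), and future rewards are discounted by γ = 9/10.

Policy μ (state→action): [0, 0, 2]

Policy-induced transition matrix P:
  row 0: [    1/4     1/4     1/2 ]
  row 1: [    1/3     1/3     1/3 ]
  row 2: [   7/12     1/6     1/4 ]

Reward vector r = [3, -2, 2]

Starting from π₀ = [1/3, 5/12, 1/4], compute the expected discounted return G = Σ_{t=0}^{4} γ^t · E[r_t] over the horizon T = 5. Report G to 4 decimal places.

G = 4.9920

t=0: π = [0.3333, 0.4167, 0.2500], E[r] = 0.6667, γ^t·E[r] = 0.666667, running G = 0.666667
t=1: π = [0.3681, 0.2639, 0.3681], E[r] = 1.3125, γ^t·E[r] = 1.181250, running G = 1.847917
t=2: π = [0.3947, 0.2413, 0.3640], E[r] = 1.4294, γ^t·E[r] = 1.157813, running G = 3.005729
t=3: π = [0.3914, 0.2398, 0.3688], E[r] = 1.4323, γ^t·E[r] = 1.044176, running G = 4.049905
t=4: π = [0.3929, 0.2392, 0.3678], E[r] = 1.4359, γ^t·E[r] = 0.942100, running G = 4.992005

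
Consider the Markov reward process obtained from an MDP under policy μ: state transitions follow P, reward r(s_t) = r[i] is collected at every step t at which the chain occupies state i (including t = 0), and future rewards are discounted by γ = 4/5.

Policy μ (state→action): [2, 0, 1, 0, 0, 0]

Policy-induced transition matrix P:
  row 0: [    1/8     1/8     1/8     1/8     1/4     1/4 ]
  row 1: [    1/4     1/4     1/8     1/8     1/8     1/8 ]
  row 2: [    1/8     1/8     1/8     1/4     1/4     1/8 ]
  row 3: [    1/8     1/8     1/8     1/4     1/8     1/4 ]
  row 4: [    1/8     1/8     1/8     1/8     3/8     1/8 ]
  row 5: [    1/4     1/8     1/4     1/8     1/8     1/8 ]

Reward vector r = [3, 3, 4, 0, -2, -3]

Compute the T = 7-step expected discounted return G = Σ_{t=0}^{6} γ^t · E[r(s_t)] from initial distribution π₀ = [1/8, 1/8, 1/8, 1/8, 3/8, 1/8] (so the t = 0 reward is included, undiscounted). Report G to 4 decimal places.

G = 1.7218

t=0: π = [0.1250, 0.1250, 0.1250, 0.1250, 0.3750, 0.1250], E[r] = 0.1250, γ^t·E[r] = 0.125000, running G = 0.125000
t=1: π = [0.1563, 0.1406, 0.1406, 0.1563, 0.2500, 0.1563], E[r] = 0.4844, γ^t·E[r] = 0.387500, running G = 0.512500
t=2: π = [0.1621, 0.1426, 0.1445, 0.1621, 0.2246, 0.1641], E[r] = 0.5508, γ^t·E[r] = 0.352500, running G = 0.865000
t=3: π = [0.1633, 0.1428, 0.1455, 0.1633, 0.2195, 0.1655], E[r] = 0.5649, γ^t·E[r] = 0.289250, running G = 1.154250
t=4: π = [0.1635, 0.1429, 0.1457, 0.1636, 0.2185, 0.1658], E[r] = 0.5675, γ^t·E[r] = 0.232450, running G = 1.386700
t=5: π = [0.1636, 0.1429, 0.1457, 0.1637, 0.2183, 0.1659], E[r] = 0.5680, γ^t·E[r] = 0.186128, running G = 1.572828
t=6: π = [0.1636, 0.1429, 0.1457, 0.1637, 0.2182, 0.1659], E[r] = 0.5681, γ^t·E[r] = 0.148928, running G = 1.721756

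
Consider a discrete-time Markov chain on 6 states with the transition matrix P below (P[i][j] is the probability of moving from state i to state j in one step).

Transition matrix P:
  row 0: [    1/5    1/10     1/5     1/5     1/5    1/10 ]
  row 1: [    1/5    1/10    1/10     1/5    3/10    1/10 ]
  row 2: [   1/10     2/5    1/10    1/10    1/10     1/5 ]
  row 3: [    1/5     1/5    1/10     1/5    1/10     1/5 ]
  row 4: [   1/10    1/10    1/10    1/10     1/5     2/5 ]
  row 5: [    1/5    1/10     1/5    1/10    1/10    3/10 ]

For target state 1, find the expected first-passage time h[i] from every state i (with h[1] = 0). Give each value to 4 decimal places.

First-step conditioning: h[1] = 0; for i ≠ 1, h[i] = 1 + Σ_k P[i][k]·h[k].
  h[0] = 1 + 1/5·h[0] + 1/5·h[2] + 1/5·h[3] + 1/5·h[4] + 1/10·h[5]
  h[2] = 1 + 1/10·h[0] + 1/10·h[2] + 1/10·h[3] + 1/10·h[4] + 1/5·h[5]
  h[3] = 1 + 1/5·h[0] + 1/10·h[2] + 1/5·h[3] + 1/10·h[4] + 1/5·h[5]
  h[4] = 1 + 1/10·h[0] + 1/10·h[2] + 1/10·h[3] + 1/5·h[4] + 2/5·h[5]
  h[5] = 1 + 1/5·h[0] + 1/5·h[2] + 1/10·h[3] + 1/10·h[4] + 3/10·h[5]
Solving the 5×5 linear system over states ≠ 1 gives exactly h = [1420/229, 0, 7270/1603, 82640/14427, 13240/2061, 9990/1603] (h[1] = 0 is the target).

h = [6.2009, 0.0000, 4.5352, 5.7281, 6.4241, 6.2321]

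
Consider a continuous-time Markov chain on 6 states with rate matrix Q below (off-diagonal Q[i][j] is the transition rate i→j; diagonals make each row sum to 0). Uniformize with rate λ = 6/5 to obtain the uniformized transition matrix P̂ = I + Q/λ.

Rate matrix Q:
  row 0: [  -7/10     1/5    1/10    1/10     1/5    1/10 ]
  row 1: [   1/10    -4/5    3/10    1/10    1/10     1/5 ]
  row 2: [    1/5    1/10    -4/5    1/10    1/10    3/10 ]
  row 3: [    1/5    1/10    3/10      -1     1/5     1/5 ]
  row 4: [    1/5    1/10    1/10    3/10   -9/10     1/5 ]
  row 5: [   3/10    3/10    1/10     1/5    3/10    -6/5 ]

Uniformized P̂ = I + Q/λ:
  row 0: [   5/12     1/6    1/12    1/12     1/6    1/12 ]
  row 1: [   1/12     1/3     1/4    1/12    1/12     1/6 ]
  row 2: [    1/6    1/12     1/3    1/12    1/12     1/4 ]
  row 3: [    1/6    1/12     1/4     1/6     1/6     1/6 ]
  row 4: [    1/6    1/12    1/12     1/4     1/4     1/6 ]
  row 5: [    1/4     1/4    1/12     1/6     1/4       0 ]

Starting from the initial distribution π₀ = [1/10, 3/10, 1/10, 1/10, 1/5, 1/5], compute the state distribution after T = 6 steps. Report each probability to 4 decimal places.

π = [0.2192, 0.1666, 0.1778, 0.1333, 0.1632, 0.1399]

t=0: π = [0.1000, 0.3000, 0.1000, 0.1000, 0.2000, 0.2000]
t=1: π = [0.1833, 0.2000, 0.1750, 0.1417, 0.1667, 0.1333]
t=2: π = [0.2069, 0.1708, 0.1840, 0.1340, 0.1604, 0.1438]
t=3: π = [0.2161, 0.1672, 0.1802, 0.1332, 0.1624, 0.1408]
t=4: π = [0.2185, 0.1666, 0.1784, 0.1332, 0.1630, 0.1402]
t=5: π = [0.2191, 0.1666, 0.1779, 0.1333, 0.1632, 0.1400]
t=6: π = [0.2192, 0.1666, 0.1778, 0.1333, 0.1632, 0.1399]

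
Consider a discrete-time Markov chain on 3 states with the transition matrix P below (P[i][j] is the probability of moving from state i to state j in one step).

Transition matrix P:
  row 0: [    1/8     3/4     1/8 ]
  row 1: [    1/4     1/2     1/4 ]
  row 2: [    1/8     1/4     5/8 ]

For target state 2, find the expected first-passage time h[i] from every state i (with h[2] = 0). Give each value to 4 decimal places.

First-step conditioning: h[2] = 0; for i ≠ 2, h[i] = 1 + Σ_k P[i][k]·h[k].
  h[0] = 1 + 1/8·h[0] + 3/4·h[1]
  h[1] = 1 + 1/4·h[0] + 1/2·h[1]
Solving the 2×2 linear system over states ≠ 2 gives exactly h = [5, 9/2, 0] (h[2] = 0 is the target).

h = [5.0000, 4.5000, 0.0000]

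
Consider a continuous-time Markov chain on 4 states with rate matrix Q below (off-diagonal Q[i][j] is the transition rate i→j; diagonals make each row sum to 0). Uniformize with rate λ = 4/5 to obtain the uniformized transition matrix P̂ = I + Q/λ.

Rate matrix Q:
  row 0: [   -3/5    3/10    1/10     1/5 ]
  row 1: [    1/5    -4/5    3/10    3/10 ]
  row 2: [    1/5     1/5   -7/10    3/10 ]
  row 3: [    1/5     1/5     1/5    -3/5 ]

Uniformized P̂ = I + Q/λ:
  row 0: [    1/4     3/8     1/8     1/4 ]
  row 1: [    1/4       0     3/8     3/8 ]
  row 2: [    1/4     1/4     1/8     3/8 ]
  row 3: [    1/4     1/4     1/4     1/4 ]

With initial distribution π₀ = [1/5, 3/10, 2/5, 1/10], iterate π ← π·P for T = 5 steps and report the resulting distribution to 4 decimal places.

t=0: π = [0.2000, 0.3000, 0.4000, 0.1000]
t=1: π = [0.2500, 0.2000, 0.2125, 0.3375]
t=2: π = [0.2500, 0.2313, 0.2172, 0.3016]
t=3: π = [0.2500, 0.2234, 0.2205, 0.3061]
t=4: π = [0.2500, 0.2254, 0.2191, 0.3055]
t=5: π = [0.2500, 0.2249, 0.2195, 0.3056]

π = [0.2500, 0.2249, 0.2195, 0.3056]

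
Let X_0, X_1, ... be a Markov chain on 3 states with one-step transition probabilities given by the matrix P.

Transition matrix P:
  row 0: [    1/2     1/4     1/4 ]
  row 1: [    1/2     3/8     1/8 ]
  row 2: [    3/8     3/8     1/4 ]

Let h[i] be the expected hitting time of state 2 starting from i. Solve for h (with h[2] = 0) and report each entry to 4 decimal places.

First-step conditioning: h[2] = 0; for i ≠ 2, h[i] = 1 + Σ_k P[i][k]·h[k].
  h[0] = 1 + 1/2·h[0] + 1/4·h[1]
  h[1] = 1 + 1/2·h[0] + 3/8·h[1]
Solving the 2×2 linear system over states ≠ 2 gives exactly h = [14/3, 16/3, 0] (h[2] = 0 is the target).

h = [4.6667, 5.3333, 0.0000]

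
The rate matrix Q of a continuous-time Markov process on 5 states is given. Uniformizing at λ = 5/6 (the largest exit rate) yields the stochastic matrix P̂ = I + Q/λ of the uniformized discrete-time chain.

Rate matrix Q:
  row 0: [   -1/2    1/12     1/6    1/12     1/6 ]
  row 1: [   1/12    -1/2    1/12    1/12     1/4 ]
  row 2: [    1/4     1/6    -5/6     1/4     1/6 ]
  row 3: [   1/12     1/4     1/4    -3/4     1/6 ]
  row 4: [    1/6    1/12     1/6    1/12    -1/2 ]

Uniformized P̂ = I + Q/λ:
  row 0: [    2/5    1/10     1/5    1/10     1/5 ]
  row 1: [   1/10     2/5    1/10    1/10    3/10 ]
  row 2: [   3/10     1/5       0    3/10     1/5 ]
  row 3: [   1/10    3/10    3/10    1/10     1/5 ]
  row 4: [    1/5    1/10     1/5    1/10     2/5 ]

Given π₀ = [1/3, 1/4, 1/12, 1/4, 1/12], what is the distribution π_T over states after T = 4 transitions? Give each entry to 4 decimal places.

t=0: π = [0.3333, 0.2500, 0.0833, 0.2500, 0.0833]
t=1: π = [0.2250, 0.2333, 0.1833, 0.1167, 0.2417]
t=2: π = [0.2283, 0.2117, 0.1517, 0.1367, 0.2717]
t=3: π = [0.2260, 0.2060, 0.1622, 0.1303, 0.2755]
t=4: π = [0.2278, 0.2041, 0.1600, 0.1324, 0.2757]

π = [0.2278, 0.2041, 0.1600, 0.1324, 0.2757]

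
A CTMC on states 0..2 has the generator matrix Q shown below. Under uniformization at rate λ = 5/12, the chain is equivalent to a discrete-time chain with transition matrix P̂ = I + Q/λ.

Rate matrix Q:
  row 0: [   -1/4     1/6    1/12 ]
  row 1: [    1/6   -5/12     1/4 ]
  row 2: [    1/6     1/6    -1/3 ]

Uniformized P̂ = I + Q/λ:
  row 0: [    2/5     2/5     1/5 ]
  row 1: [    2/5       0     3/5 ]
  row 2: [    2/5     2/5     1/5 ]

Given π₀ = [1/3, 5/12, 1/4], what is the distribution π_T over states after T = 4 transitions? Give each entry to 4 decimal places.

π = [0.4000, 0.2891, 0.3109]

t=0: π = [0.3333, 0.4167, 0.2500]
t=1: π = [0.4000, 0.2333, 0.3667]
t=2: π = [0.4000, 0.3067, 0.2933]
t=3: π = [0.4000, 0.2773, 0.3227]
t=4: π = [0.4000, 0.2891, 0.3109]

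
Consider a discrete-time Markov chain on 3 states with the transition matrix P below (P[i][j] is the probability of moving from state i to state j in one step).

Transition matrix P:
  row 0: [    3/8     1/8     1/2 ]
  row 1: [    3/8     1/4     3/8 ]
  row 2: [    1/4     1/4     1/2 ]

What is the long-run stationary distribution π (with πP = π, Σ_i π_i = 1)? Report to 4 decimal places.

π = [0.3158, 0.2105, 0.4737]

Balance equations π_j = Σ_i π_i·P[i][j]:
  π_0 = 3/8·π_0 + 3/8·π_1 + 1/4·π_2
  π_1 = 1/8·π_0 + 1/4·π_1 + 1/4·π_2
  normalize: π_0 + π_1 + π_2 = 1
Solving the linear system gives exactly π = [6/19, 4/19, 9/19].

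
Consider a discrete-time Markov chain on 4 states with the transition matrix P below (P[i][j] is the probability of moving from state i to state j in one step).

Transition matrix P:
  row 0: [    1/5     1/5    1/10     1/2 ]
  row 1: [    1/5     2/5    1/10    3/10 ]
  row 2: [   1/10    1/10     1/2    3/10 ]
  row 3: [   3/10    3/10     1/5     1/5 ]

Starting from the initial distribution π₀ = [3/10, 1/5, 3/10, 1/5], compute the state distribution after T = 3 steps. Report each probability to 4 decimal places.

π = [0.2074, 0.2586, 0.2224, 0.3116]

t=0: π = [0.3000, 0.2000, 0.3000, 0.2000]
t=1: π = [0.1900, 0.2300, 0.2400, 0.3400]
t=2: π = [0.2100, 0.2560, 0.2300, 0.3040]
t=3: π = [0.2074, 0.2586, 0.2224, 0.3116]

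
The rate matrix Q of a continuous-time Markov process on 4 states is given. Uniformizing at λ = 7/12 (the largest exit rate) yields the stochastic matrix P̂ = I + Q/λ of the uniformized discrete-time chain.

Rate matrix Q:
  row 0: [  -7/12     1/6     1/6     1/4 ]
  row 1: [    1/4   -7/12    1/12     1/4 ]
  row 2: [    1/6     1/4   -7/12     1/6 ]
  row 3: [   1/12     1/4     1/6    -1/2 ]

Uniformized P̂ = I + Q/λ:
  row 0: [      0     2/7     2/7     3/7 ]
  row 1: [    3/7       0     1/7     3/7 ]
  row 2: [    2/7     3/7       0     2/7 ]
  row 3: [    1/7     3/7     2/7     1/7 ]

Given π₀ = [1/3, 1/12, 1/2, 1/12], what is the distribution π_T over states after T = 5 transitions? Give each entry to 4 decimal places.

π = [0.2170, 0.2787, 0.1921, 0.3122]

t=0: π = [0.3333, 0.0833, 0.5000, 0.0833]
t=1: π = [0.1905, 0.3452, 0.1310, 0.3333]
t=2: π = [0.2330, 0.2534, 0.1990, 0.3146]
t=3: π = [0.2104, 0.2867, 0.1927, 0.3103]
t=4: π = [0.2222, 0.2756, 0.1897, 0.3124]
t=5: π = [0.2170, 0.2787, 0.1921, 0.3122]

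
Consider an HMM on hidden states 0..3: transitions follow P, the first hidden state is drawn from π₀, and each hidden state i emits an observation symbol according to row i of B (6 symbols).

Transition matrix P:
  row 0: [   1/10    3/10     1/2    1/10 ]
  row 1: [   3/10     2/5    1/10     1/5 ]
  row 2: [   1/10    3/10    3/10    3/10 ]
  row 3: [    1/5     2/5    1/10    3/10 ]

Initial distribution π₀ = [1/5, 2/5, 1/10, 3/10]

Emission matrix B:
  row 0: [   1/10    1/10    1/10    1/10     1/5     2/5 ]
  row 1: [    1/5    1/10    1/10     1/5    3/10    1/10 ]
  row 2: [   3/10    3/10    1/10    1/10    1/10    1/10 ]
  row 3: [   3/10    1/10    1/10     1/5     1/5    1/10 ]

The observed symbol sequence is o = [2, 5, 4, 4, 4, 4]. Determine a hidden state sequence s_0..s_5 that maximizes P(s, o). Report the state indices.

path = [1, 0, 1, 1, 1, 1]

t=0: δ = [2.000e-02, 4.000e-02, 1.000e-02, 3.000e-02]  (obs o_0=2)
t=1: δ = [4.800e-03, 1.600e-03, 1.000e-03, 9.000e-04]  ψ = [1, 1, 0, 3]  (obs o_1=5)
t=2: δ = [9.600e-05, 4.320e-04, 2.400e-04, 9.600e-05]  ψ = [0, 0, 0, 0]  (obs o_2=4)
t=3: δ = [2.592e-05, 5.184e-05, 7.200e-06, 1.728e-05]  ψ = [1, 1, 2, 1]  (obs o_3=4)
t=4: δ = [3.110e-06, 6.221e-06, 1.296e-06, 2.074e-06]  ψ = [1, 1, 0, 1]  (obs o_4=4)
t=5: δ = [3.732e-07, 7.465e-07, 1.555e-07, 2.488e-07]  ψ = [1, 1, 0, 1]  (obs o_5=4)
backtrack: best end state = 1; path = [1, 0, 1, 1, 1, 1]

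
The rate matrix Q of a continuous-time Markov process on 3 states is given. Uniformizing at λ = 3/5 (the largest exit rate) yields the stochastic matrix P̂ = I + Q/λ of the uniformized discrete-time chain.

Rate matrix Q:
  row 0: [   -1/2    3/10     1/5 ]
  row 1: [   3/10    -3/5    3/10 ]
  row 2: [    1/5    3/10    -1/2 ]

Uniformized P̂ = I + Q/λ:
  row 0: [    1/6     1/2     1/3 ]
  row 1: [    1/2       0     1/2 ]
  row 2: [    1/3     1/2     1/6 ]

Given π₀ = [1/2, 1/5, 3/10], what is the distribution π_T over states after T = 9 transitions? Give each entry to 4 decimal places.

π = [0.3332, 0.3336, 0.3332]

t=0: π = [0.5000, 0.2000, 0.3000]
t=1: π = [0.2833, 0.4000, 0.3167]
t=2: π = [0.3528, 0.3000, 0.3472]
t=3: π = [0.3245, 0.3500, 0.3255]
t=4: π = [0.3376, 0.3250, 0.3374]
t=5: π = [0.3312, 0.3375, 0.3313]
t=6: π = [0.3344, 0.3313, 0.3344]
t=7: π = [0.3328, 0.3344, 0.3328]
t=8: π = [0.3336, 0.3328, 0.3336]
t=9: π = [0.3332, 0.3336, 0.3332]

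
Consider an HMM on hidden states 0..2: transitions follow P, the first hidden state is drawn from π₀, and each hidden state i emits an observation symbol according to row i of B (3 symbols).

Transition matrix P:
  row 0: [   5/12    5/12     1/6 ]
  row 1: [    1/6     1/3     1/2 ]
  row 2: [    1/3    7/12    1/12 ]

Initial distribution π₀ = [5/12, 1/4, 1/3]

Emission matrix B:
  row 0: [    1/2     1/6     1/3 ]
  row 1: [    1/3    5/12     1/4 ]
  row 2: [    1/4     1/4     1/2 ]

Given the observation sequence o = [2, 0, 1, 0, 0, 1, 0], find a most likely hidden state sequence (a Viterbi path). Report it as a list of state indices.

path = [2, 1, 2, 0, 0, 1, 2]

t=0: δ = [1.389e-01, 6.250e-02, 1.667e-01]  (obs o_0=2)
t=1: δ = [2.894e-02, 3.241e-02, 7.812e-03]  ψ = [0, 2, 1]  (obs o_1=0)
t=2: δ = [2.009e-03, 5.023e-03, 4.051e-03]  ψ = [0, 0, 1]  (obs o_2=1)
t=3: δ = [6.752e-04, 7.877e-04, 6.279e-04]  ψ = [2, 2, 1]  (obs o_3=0)
t=4: δ = [1.407e-04, 1.221e-04, 9.846e-05]  ψ = [0, 2, 1]  (obs o_4=0)
t=5: δ = [9.768e-06, 2.442e-05, 1.526e-05]  ψ = [0, 0, 1]  (obs o_5=1)
t=6: δ = [2.544e-06, 2.968e-06, 3.052e-06]  ψ = [2, 2, 1]  (obs o_6=0)
backtrack: best end state = 2; path = [2, 1, 2, 0, 0, 1, 2]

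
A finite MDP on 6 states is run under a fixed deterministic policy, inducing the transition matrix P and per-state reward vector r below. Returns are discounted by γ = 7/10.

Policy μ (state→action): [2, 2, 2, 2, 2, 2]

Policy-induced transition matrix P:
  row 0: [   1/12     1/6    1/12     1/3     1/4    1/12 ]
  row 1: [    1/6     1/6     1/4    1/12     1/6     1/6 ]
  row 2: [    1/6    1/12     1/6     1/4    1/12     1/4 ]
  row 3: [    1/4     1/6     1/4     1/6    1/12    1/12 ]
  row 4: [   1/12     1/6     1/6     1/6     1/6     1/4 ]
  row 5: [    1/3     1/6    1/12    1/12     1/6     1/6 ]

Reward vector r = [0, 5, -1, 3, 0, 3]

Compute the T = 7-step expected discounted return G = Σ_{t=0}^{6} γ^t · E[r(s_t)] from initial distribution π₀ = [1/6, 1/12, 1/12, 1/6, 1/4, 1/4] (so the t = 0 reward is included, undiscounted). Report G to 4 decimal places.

G = 4.9795

t=0: π = [0.1667, 0.0833, 0.0833, 0.1667, 0.2500, 0.2500], E[r] = 1.5833, γ^t·E[r] = 1.583333, running G = 1.583333
t=1: π = [0.1875, 0.1597, 0.1528, 0.1736, 0.1597, 0.1667], E[r] = 1.6667, γ^t·E[r] = 1.166667, running G = 2.750000
t=2: π = [0.1800, 0.1539, 0.1649, 0.1834, 0.1551, 0.1626], E[r] = 1.6429, γ^t·E[r] = 0.805041, running G = 3.555041
t=3: π = [0.1811, 0.1529, 0.1662, 0.1840, 0.1526, 0.1630], E[r] = 1.6396, γ^t·E[r] = 0.562387, running G = 4.117428
t=4: π = [0.1814, 0.1528, 0.1661, 0.1844, 0.1526, 0.1628], E[r] = 1.6396, γ^t·E[r] = 0.393659, running G = 4.511087
t=5: π = [0.1813, 0.1528, 0.1661, 0.1844, 0.1526, 0.1627], E[r] = 1.6396, γ^t·E[r] = 0.275563, running G = 4.786650
t=6: π = [0.1813, 0.1528, 0.1661, 0.1844, 0.1526, 0.1627], E[r] = 1.6396, γ^t·E[r] = 0.192892, running G = 4.979541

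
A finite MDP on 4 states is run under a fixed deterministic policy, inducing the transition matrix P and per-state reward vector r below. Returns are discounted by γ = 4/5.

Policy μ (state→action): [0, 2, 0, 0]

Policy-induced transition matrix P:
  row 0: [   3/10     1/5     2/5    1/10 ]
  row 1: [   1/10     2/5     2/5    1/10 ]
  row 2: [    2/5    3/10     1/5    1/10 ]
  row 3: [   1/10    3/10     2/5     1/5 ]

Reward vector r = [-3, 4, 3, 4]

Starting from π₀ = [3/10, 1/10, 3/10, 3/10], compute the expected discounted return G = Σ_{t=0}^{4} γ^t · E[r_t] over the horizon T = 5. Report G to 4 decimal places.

G = 6.1126

t=0: π = [0.3000, 0.1000, 0.3000, 0.3000], E[r] = 1.6000, γ^t·E[r] = 1.600000, running G = 1.600000
t=1: π = [0.2500, 0.2800, 0.3400, 0.1300], E[r] = 1.9100, γ^t·E[r] = 1.528000, running G = 3.128000
t=2: π = [0.2520, 0.3030, 0.3320, 0.1130], E[r] = 1.9040, γ^t·E[r] = 1.218560, running G = 4.346560
t=3: π = [0.2500, 0.3051, 0.3336, 0.1113], E[r] = 1.9164, γ^t·E[r] = 0.981197, running G = 5.327757
t=4: π = [0.2501, 0.3055, 0.3333, 0.1111], E[r] = 1.9162, γ^t·E[r] = 0.784859, running G = 6.112616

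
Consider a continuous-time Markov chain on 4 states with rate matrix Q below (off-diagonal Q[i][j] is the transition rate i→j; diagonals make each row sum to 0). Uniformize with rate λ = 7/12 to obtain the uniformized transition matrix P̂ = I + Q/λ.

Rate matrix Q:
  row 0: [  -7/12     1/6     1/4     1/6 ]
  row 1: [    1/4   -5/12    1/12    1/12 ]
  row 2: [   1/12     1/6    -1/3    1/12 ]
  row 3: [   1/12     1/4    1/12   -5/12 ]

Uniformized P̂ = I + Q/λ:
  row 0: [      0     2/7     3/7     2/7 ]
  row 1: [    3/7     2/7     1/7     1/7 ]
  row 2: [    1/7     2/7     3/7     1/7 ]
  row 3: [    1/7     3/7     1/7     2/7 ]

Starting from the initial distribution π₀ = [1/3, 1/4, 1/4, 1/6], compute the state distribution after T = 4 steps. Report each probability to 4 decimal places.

t=0: π = [0.3333, 0.2500, 0.2500, 0.1667]
t=1: π = [0.1667, 0.3095, 0.3095, 0.2143]
t=2: π = [0.2075, 0.3163, 0.2789, 0.1973]
t=3: π = [0.2036, 0.3139, 0.2818, 0.2007]
t=4: π = [0.2035, 0.3144, 0.2815, 0.2006]

π = [0.2035, 0.3144, 0.2815, 0.2006]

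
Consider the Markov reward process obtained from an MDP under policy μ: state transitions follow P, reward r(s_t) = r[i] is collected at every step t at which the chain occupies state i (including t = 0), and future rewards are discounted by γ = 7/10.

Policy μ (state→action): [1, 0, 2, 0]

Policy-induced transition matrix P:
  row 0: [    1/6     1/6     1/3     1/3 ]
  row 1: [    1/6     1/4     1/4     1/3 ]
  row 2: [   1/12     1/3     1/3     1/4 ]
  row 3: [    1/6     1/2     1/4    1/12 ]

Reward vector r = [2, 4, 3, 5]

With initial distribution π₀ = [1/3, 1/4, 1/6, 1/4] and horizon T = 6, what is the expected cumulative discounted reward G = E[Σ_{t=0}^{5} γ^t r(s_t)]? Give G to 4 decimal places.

t=0: π = [0.3333, 0.2500, 0.1667, 0.2500], E[r] = 3.4167, γ^t·E[r] = 3.416667, running G = 3.416667
t=1: π = [0.1528, 0.2986, 0.2917, 0.2569], E[r] = 3.6597, γ^t·E[r] = 2.561806, running G = 5.978472
t=2: π = [0.1424, 0.3258, 0.2870, 0.2448], E[r] = 3.6730, γ^t·E[r] = 1.799786, running G = 7.778258
t=3: π = [0.1427, 0.3233, 0.2858, 0.2482], E[r] = 3.6769, γ^t·E[r] = 1.261190, running G = 9.039448
t=4: π = [0.1429, 0.3240, 0.2857, 0.2475], E[r] = 3.6761, γ^t·E[r] = 0.882620, running G = 9.922068
t=5: π = [0.1429, 0.3238, 0.2857, 0.2477], E[r] = 3.6762, γ^t·E[r] = 0.617864, running G = 10.539932

G = 10.5399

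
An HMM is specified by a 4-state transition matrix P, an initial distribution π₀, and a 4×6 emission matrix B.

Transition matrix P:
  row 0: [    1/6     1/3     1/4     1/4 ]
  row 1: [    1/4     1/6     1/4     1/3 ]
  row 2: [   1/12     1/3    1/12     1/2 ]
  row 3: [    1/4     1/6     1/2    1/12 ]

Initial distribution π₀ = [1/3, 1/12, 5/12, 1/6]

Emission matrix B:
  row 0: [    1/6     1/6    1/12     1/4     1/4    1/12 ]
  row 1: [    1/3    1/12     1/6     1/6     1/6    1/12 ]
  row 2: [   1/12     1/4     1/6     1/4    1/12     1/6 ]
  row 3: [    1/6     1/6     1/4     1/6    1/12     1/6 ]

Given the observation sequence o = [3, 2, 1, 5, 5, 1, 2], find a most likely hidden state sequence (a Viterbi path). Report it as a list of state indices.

path = [2, 3, 2, 3, 2, 3, 2]

t=0: δ = [8.333e-02, 1.389e-02, 1.042e-01, 2.778e-02]  (obs o_0=3)
t=1: δ = [1.157e-03, 5.787e-03, 3.472e-03, 1.302e-02]  ψ = [0, 2, 0, 2]  (obs o_1=2)
t=2: δ = [5.425e-04, 1.808e-04, 1.628e-03, 3.215e-04]  ψ = [3, 3, 3, 1]  (obs o_2=1)
t=3: δ = [1.130e-05, 4.521e-05, 2.679e-05, 1.356e-04]  ψ = [2, 2, 3, 2]  (obs o_3=5)
t=4: δ = [2.826e-06, 1.884e-06, 1.130e-05, 2.512e-06]  ψ = [3, 3, 3, 1]  (obs o_4=5)
t=5: δ = [1.570e-07, 3.140e-07, 3.140e-07, 9.419e-07]  ψ = [2, 2, 3, 2]  (obs o_5=1)
t=6: δ = [1.962e-08, 2.616e-08, 7.849e-08, 3.925e-08]  ψ = [3, 3, 3, 2]  (obs o_6=2)
backtrack: best end state = 2; path = [2, 3, 2, 3, 2, 3, 2]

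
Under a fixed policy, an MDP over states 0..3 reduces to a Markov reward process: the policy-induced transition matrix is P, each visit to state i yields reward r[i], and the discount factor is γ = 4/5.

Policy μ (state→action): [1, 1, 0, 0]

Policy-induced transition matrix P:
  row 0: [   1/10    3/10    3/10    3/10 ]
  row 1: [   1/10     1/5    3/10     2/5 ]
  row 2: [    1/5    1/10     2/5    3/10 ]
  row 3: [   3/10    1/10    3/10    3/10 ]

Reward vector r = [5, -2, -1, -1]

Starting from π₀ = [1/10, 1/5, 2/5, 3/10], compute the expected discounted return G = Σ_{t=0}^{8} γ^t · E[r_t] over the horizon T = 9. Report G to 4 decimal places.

t=0: π = [0.1000, 0.2000, 0.4000, 0.3000], E[r] = -0.6000, γ^t·E[r] = -0.600000, running G = -0.600000
t=1: π = [0.2000, 0.1400, 0.3400, 0.3200], E[r] = 0.0600, γ^t·E[r] = 0.048000, running G = -0.552000
t=2: π = [0.1980, 0.1540, 0.3340, 0.3140], E[r] = 0.0340, γ^t·E[r] = 0.021760, running G = -0.530240
t=3: π = [0.1962, 0.1550, 0.3334, 0.3154], E[r] = 0.0222, γ^t·E[r] = 0.011366, running G = -0.518874
t=4: π = [0.1964, 0.1547, 0.3333, 0.3155], E[r] = 0.0238, γ^t·E[r] = 0.009740, running G = -0.509133
t=5: π = [0.1964, 0.1548, 0.3333, 0.3155], E[r] = 0.0238, γ^t·E[r] = 0.007814, running G = -0.501319
t=6: π = [0.1964, 0.1548, 0.3333, 0.3155], E[r] = 0.0238, γ^t·E[r] = 0.006241, running G = -0.495079
t=7: π = [0.1964, 0.1548, 0.3333, 0.3155], E[r] = 0.0238, γ^t·E[r] = 0.004993, running G = -0.490086
t=8: π = [0.1964, 0.1548, 0.3333, 0.3155], E[r] = 0.0238, γ^t·E[r] = 0.003995, running G = -0.486091

G = -0.4861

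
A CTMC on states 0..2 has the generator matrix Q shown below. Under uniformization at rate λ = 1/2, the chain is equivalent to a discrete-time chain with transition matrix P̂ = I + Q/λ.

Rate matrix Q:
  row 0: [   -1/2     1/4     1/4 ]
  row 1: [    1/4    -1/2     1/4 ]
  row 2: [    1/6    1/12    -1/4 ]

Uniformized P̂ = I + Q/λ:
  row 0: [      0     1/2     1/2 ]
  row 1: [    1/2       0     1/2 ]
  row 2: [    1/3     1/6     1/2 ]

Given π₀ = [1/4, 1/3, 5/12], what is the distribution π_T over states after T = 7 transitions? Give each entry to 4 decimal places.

π = [0.2782, 0.2218, 0.5000]

t=0: π = [0.2500, 0.3333, 0.4167]
t=1: π = [0.3056, 0.1944, 0.5000]
t=2: π = [0.2639, 0.2361, 0.5000]
t=3: π = [0.2847, 0.2153, 0.5000]
t=4: π = [0.2743, 0.2257, 0.5000]
t=5: π = [0.2795, 0.2205, 0.5000]
t=6: π = [0.2769, 0.2231, 0.5000]
t=7: π = [0.2782, 0.2218, 0.5000]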